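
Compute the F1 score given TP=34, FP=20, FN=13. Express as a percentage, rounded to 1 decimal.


Precision = TP / (TP + FP) = 34 / 54 = 0.6296
Recall = TP / (TP + FN) = 34 / 47 = 0.7234
F1 = 2 * P * R / (P + R)
= 2 * 0.6296 * 0.7234 / (0.6296 + 0.7234)
= 0.911 / 1.353
= 0.6733
As percentage: 67.3%

67.3


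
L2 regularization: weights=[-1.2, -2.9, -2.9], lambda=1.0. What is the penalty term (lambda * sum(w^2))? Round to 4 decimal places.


Squaring each weight:
(-1.2)^2 = 1.44
(-2.9)^2 = 8.41
(-2.9)^2 = 8.41
Sum of squares = 18.26
Penalty = 1.0 * 18.26 = 18.2600

18.2600


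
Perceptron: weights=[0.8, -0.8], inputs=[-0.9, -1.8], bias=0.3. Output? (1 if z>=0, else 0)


z = w . x + b
= 0.8*-0.9 + -0.8*-1.8 + 0.3
= -0.72 + 1.44 + 0.3
= 0.72 + 0.3
= 1.02
Since z = 1.02 >= 0, output = 1

1


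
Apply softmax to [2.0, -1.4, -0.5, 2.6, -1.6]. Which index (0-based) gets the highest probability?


Softmax is a monotonic transformation, so it preserves the argmax.
We need to find the index of the maximum logit.
Index 0: 2.0
Index 1: -1.4
Index 2: -0.5
Index 3: 2.6
Index 4: -1.6
Maximum logit = 2.6 at index 3

3


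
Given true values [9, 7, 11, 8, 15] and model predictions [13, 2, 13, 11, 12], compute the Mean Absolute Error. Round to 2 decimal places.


Absolute errors: [4, 5, 2, 3, 3]
Sum of absolute errors = 17
MAE = 17 / 5 = 3.40

3.40


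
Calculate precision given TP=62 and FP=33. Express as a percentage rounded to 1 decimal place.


Precision = TP / (TP + FP) * 100
= 62 / (62 + 33)
= 62 / 95
= 0.6526
= 65.3%

65.3


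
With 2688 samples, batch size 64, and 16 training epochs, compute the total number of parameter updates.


Iterations per epoch = 2688 / 64 = 42
Total updates = iterations_per_epoch * epochs
= 42 * 16
= 672

672


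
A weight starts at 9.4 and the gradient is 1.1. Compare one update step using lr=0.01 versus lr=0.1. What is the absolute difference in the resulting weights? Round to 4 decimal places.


With lr=0.01: w_new = 9.4 - 0.01 * 1.1 = 9.389
With lr=0.1: w_new = 9.4 - 0.1 * 1.1 = 9.29
Absolute difference = |9.389 - 9.29|
= 0.0990

0.0990


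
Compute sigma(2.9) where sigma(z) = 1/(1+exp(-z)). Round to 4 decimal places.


sigmoid(z) = 1 / (1 + exp(-z))
exp(-(2.9)) = exp(-2.9) = 0.055
1 + 0.055 = 1.055
1 / 1.055 = 0.9478

0.9478


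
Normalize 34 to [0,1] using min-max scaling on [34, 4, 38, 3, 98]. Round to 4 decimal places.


Min = 3, Max = 98
Range = 98 - 3 = 95
Scaled = (x - min) / (max - min)
= (34 - 3) / 95
= 31 / 95
= 0.3263

0.3263


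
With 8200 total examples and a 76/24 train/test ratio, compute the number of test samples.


Train samples = 8200 * 76% = 6232
Test samples = 8200 - 6232
= 1968

1968


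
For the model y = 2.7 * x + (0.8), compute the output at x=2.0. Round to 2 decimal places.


y = 2.7 * 2.0 + (0.8)
= 5.4 + (0.8)
= 6.20

6.20


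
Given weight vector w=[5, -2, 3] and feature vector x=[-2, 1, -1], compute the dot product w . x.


Element-wise products:
5 * -2 = -10
-2 * 1 = -2
3 * -1 = -3
Sum = -10 + -2 + -3
= -15

-15


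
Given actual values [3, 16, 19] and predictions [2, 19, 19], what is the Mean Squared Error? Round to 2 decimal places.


Differences: [1, -3, 0]
Squared errors: [1, 9, 0]
Sum of squared errors = 10
MSE = 10 / 3 = 3.33

3.33


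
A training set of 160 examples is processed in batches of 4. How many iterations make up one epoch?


Iterations per epoch = dataset_size / batch_size
= 160 / 4
= 40

40


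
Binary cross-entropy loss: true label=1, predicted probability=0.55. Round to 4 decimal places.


For y=1: Loss = -log(p)
= -log(0.55)
= -(-0.5978)
= 0.5978

0.5978


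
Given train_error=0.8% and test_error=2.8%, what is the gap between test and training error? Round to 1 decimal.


Generalization gap = test_error - train_error
= 2.8 - 0.8
= 2.0%
A moderate gap.

2.0


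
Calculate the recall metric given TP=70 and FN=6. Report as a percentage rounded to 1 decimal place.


Recall = TP / (TP + FN) * 100
= 70 / (70 + 6)
= 70 / 76
= 0.9211
= 92.1%

92.1


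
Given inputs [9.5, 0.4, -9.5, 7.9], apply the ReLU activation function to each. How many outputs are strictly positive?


ReLU(x) = max(0, x) for each element:
ReLU(9.5) = 9.5
ReLU(0.4) = 0.4
ReLU(-9.5) = 0
ReLU(7.9) = 7.9
Active neurons (>0): 3

3


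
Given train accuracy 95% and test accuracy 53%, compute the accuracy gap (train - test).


Gap = train_accuracy - test_accuracy
= 95 - 53
= 42%
This large gap strongly indicates overfitting.

42


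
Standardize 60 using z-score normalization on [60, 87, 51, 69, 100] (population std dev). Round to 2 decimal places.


Mean = (60 + 87 + 51 + 69 + 100) / 5 = 73.4
Variance = sum((x_i - mean)^2) / n = 318.64
Std = sqrt(318.64) = 17.8505
Z = (x - mean) / std
= (60 - 73.4) / 17.8505
= -13.4 / 17.8505
= -0.75

-0.75


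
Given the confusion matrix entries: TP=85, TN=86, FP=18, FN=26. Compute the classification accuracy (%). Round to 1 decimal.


Accuracy = (TP + TN) / (TP + TN + FP + FN) * 100
= (85 + 86) / (85 + 86 + 18 + 26)
= 171 / 215
= 0.7953
= 79.5%

79.5


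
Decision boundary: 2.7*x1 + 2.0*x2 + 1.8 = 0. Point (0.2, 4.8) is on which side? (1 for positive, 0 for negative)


Compute 2.7 * 0.2 + 2.0 * 4.8 + 1.8
= 0.54 + 9.6 + 1.8
= 11.94
Since 11.94 >= 0, the point is on the positive side.

1


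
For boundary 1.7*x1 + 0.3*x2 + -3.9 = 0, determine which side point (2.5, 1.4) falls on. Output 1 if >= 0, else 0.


Compute 1.7 * 2.5 + 0.3 * 1.4 + -3.9
= 4.25 + 0.42 + -3.9
= 0.77
Since 0.77 >= 0, the point is on the positive side.

1


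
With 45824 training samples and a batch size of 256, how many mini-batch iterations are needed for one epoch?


Iterations per epoch = dataset_size / batch_size
= 45824 / 256
= 179

179


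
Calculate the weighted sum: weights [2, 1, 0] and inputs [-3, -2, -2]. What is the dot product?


Element-wise products:
2 * -3 = -6
1 * -2 = -2
0 * -2 = 0
Sum = -6 + -2 + 0
= -8

-8


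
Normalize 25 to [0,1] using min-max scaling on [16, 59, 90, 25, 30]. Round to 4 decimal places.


Min = 16, Max = 90
Range = 90 - 16 = 74
Scaled = (x - min) / (max - min)
= (25 - 16) / 74
= 9 / 74
= 0.1216

0.1216


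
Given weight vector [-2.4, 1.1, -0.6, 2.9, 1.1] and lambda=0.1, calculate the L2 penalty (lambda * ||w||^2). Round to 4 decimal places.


Squaring each weight:
(-2.4)^2 = 5.76
1.1^2 = 1.21
(-0.6)^2 = 0.36
2.9^2 = 8.41
1.1^2 = 1.21
Sum of squares = 16.95
Penalty = 0.1 * 16.95 = 1.6950

1.6950


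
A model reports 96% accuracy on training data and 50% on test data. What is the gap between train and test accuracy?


Gap = train_accuracy - test_accuracy
= 96 - 50
= 46%
This large gap strongly indicates overfitting.

46


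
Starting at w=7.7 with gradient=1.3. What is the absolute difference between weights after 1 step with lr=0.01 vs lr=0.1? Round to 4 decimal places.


With lr=0.01: w_new = 7.7 - 0.01 * 1.3 = 7.687
With lr=0.1: w_new = 7.7 - 0.1 * 1.3 = 7.57
Absolute difference = |7.687 - 7.57|
= 0.1170

0.1170


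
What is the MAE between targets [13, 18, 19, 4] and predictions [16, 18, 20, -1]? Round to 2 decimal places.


Absolute errors: [3, 0, 1, 5]
Sum of absolute errors = 9
MAE = 9 / 4 = 2.25

2.25


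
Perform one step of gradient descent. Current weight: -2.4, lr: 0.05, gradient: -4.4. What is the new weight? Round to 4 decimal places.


w_new = w_old - lr * gradient
= -2.4 - 0.05 * -4.4
= -2.4 - (-0.22)
= -2.1800

-2.1800


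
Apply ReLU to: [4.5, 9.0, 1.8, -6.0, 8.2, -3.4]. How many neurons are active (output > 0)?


ReLU(x) = max(0, x) for each element:
ReLU(4.5) = 4.5
ReLU(9.0) = 9.0
ReLU(1.8) = 1.8
ReLU(-6.0) = 0
ReLU(8.2) = 8.2
ReLU(-3.4) = 0
Active neurons (>0): 4

4


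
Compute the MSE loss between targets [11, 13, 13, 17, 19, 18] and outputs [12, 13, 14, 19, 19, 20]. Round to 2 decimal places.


Differences: [-1, 0, -1, -2, 0, -2]
Squared errors: [1, 0, 1, 4, 0, 4]
Sum of squared errors = 10
MSE = 10 / 6 = 1.67

1.67


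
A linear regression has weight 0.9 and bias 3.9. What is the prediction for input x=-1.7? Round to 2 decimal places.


y = 0.9 * -1.7 + (3.9)
= -1.53 + (3.9)
= 2.37

2.37


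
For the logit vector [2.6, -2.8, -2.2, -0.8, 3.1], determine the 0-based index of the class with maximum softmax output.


Softmax is a monotonic transformation, so it preserves the argmax.
We need to find the index of the maximum logit.
Index 0: 2.6
Index 1: -2.8
Index 2: -2.2
Index 3: -0.8
Index 4: 3.1
Maximum logit = 3.1 at index 4

4


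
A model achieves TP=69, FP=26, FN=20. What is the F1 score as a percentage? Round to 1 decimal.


Precision = TP / (TP + FP) = 69 / 95 = 0.7263
Recall = TP / (TP + FN) = 69 / 89 = 0.7753
F1 = 2 * P * R / (P + R)
= 2 * 0.7263 * 0.7753 / (0.7263 + 0.7753)
= 1.1262 / 1.5016
= 0.75
As percentage: 75.0%

75.0


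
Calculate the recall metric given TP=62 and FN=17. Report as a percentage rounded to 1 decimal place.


Recall = TP / (TP + FN) * 100
= 62 / (62 + 17)
= 62 / 79
= 0.7848
= 78.5%

78.5


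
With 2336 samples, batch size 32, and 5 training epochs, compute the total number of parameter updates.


Iterations per epoch = 2336 / 32 = 73
Total updates = iterations_per_epoch * epochs
= 73 * 5
= 365

365


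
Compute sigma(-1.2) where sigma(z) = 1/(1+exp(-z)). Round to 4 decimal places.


sigmoid(z) = 1 / (1 + exp(-z))
exp(-(-1.2)) = exp(1.2) = 3.3201
1 + 3.3201 = 4.3201
1 / 4.3201 = 0.2315

0.2315


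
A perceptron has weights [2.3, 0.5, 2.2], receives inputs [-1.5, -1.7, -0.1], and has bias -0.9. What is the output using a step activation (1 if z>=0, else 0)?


z = w . x + b
= 2.3*-1.5 + 0.5*-1.7 + 2.2*-0.1 + -0.9
= -3.45 + -0.85 + -0.22 + -0.9
= -4.52 + -0.9
= -5.42
Since z = -5.42 < 0, output = 0

0


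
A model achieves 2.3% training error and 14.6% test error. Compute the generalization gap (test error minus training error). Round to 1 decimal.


Generalization gap = test_error - train_error
= 14.6 - 2.3
= 12.3%
A large gap suggests overfitting.

12.3


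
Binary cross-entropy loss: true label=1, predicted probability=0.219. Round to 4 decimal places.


For y=1: Loss = -log(p)
= -log(0.219)
= -(-1.5187)
= 1.5187

1.5187


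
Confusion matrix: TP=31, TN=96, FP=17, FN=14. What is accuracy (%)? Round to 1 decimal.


Accuracy = (TP + TN) / (TP + TN + FP + FN) * 100
= (31 + 96) / (31 + 96 + 17 + 14)
= 127 / 158
= 0.8038
= 80.4%

80.4


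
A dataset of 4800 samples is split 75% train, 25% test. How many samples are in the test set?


Train samples = 4800 * 75% = 3600
Test samples = 4800 - 3600
= 1200

1200


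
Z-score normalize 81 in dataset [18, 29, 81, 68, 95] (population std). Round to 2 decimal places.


Mean = (18 + 29 + 81 + 68 + 95) / 5 = 58.2
Variance = sum((x_i - mean)^2) / n = 887.76
Std = sqrt(887.76) = 29.7953
Z = (x - mean) / std
= (81 - 58.2) / 29.7953
= 22.8 / 29.7953
= 0.77

0.77


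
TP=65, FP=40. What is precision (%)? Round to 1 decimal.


Precision = TP / (TP + FP) * 100
= 65 / (65 + 40)
= 65 / 105
= 0.619
= 61.9%

61.9


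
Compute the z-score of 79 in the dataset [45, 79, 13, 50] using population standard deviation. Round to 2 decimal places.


Mean = (45 + 79 + 13 + 50) / 4 = 46.75
Variance = sum((x_i - mean)^2) / n = 548.1875
Std = sqrt(548.1875) = 23.4134
Z = (x - mean) / std
= (79 - 46.75) / 23.4134
= 32.25 / 23.4134
= 1.38

1.38


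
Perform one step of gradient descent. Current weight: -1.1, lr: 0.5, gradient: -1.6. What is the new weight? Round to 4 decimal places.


w_new = w_old - lr * gradient
= -1.1 - 0.5 * -1.6
= -1.1 - (-0.8)
= -0.3000

-0.3000


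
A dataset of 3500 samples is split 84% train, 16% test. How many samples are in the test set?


Train samples = 3500 * 84% = 2940
Test samples = 3500 - 2940
= 560

560


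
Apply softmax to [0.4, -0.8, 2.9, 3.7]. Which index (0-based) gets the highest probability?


Softmax is a monotonic transformation, so it preserves the argmax.
We need to find the index of the maximum logit.
Index 0: 0.4
Index 1: -0.8
Index 2: 2.9
Index 3: 3.7
Maximum logit = 3.7 at index 3

3


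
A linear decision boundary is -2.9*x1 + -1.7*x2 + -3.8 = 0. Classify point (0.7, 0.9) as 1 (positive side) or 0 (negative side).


Compute -2.9 * 0.7 + -1.7 * 0.9 + -3.8
= -2.03 + -1.53 + -3.8
= -7.36
Since -7.36 < 0, the point is on the negative side.

0


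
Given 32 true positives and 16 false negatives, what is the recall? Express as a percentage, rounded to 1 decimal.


Recall = TP / (TP + FN) * 100
= 32 / (32 + 16)
= 32 / 48
= 0.6667
= 66.7%

66.7


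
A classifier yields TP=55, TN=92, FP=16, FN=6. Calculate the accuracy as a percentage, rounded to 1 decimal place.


Accuracy = (TP + TN) / (TP + TN + FP + FN) * 100
= (55 + 92) / (55 + 92 + 16 + 6)
= 147 / 169
= 0.8698
= 87.0%

87.0


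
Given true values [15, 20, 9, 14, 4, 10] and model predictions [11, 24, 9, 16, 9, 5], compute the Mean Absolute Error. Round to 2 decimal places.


Absolute errors: [4, 4, 0, 2, 5, 5]
Sum of absolute errors = 20
MAE = 20 / 6 = 3.33

3.33


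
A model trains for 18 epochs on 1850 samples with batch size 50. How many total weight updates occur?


Iterations per epoch = 1850 / 50 = 37
Total updates = iterations_per_epoch * epochs
= 37 * 18
= 666

666


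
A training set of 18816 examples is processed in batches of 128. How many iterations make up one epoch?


Iterations per epoch = dataset_size / batch_size
= 18816 / 128
= 147

147


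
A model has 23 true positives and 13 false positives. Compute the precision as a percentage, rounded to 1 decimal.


Precision = TP / (TP + FP) * 100
= 23 / (23 + 13)
= 23 / 36
= 0.6389
= 63.9%

63.9


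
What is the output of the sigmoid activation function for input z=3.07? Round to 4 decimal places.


sigmoid(z) = 1 / (1 + exp(-z))
exp(-(3.07)) = exp(-3.07) = 0.0464
1 + 0.0464 = 1.0464
1 / 1.0464 = 0.9556

0.9556


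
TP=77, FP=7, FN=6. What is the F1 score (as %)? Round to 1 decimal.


Precision = TP / (TP + FP) = 77 / 84 = 0.9167
Recall = TP / (TP + FN) = 77 / 83 = 0.9277
F1 = 2 * P * R / (P + R)
= 2 * 0.9167 * 0.9277 / (0.9167 + 0.9277)
= 1.7008 / 1.8444
= 0.9222
As percentage: 92.2%

92.2


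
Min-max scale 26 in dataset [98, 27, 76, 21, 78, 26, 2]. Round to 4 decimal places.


Min = 2, Max = 98
Range = 98 - 2 = 96
Scaled = (x - min) / (max - min)
= (26 - 2) / 96
= 24 / 96
= 0.2500

0.2500


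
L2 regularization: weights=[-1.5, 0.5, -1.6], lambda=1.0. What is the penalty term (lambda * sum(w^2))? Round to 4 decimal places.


Squaring each weight:
(-1.5)^2 = 2.25
0.5^2 = 0.25
(-1.6)^2 = 2.56
Sum of squares = 5.06
Penalty = 1.0 * 5.06 = 5.0600

5.0600


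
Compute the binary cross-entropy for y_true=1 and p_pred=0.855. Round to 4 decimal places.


For y=1: Loss = -log(p)
= -log(0.855)
= -(-0.1567)
= 0.1567

0.1567


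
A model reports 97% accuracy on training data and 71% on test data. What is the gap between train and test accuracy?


Gap = train_accuracy - test_accuracy
= 97 - 71
= 26%
This large gap strongly indicates overfitting.

26


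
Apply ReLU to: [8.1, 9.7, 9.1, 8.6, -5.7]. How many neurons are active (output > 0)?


ReLU(x) = max(0, x) for each element:
ReLU(8.1) = 8.1
ReLU(9.7) = 9.7
ReLU(9.1) = 9.1
ReLU(8.6) = 8.6
ReLU(-5.7) = 0
Active neurons (>0): 4

4


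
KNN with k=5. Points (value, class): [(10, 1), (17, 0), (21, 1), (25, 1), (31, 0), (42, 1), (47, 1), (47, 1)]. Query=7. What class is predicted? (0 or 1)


Distances from query 7:
Point 10 (class 1): distance = 3
Point 17 (class 0): distance = 10
Point 21 (class 1): distance = 14
Point 25 (class 1): distance = 18
Point 31 (class 0): distance = 24
K=5 nearest neighbors: classes = [1, 0, 1, 1, 0]
Votes for class 1: 3 / 5
Majority vote => class 1

1


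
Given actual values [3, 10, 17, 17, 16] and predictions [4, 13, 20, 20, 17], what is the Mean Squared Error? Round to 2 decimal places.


Differences: [-1, -3, -3, -3, -1]
Squared errors: [1, 9, 9, 9, 1]
Sum of squared errors = 29
MSE = 29 / 5 = 5.80

5.80


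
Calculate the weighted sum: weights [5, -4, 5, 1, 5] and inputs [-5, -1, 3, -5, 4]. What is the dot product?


Element-wise products:
5 * -5 = -25
-4 * -1 = 4
5 * 3 = 15
1 * -5 = -5
5 * 4 = 20
Sum = -25 + 4 + 15 + -5 + 20
= 9

9


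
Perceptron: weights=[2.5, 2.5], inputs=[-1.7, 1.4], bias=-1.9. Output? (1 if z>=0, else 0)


z = w . x + b
= 2.5*-1.7 + 2.5*1.4 + -1.9
= -4.25 + 3.5 + -1.9
= -0.75 + -1.9
= -2.65
Since z = -2.65 < 0, output = 0

0


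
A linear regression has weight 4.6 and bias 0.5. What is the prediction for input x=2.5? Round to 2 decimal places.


y = 4.6 * 2.5 + (0.5)
= 11.5 + (0.5)
= 12.00

12.00


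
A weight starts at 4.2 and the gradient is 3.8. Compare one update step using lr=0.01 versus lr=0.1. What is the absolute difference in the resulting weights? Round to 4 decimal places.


With lr=0.01: w_new = 4.2 - 0.01 * 3.8 = 4.162
With lr=0.1: w_new = 4.2 - 0.1 * 3.8 = 3.82
Absolute difference = |4.162 - 3.82|
= 0.3420

0.3420


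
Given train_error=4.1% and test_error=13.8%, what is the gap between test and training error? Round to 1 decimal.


Generalization gap = test_error - train_error
= 13.8 - 4.1
= 9.7%
A moderate gap.

9.7


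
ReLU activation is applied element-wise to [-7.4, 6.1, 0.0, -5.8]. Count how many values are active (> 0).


ReLU(x) = max(0, x) for each element:
ReLU(-7.4) = 0
ReLU(6.1) = 6.1
ReLU(0.0) = 0
ReLU(-5.8) = 0
Active neurons (>0): 1

1


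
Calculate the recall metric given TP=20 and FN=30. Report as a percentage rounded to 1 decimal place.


Recall = TP / (TP + FN) * 100
= 20 / (20 + 30)
= 20 / 50
= 0.4
= 40.0%

40.0


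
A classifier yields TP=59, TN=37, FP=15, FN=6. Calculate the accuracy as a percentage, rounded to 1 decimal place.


Accuracy = (TP + TN) / (TP + TN + FP + FN) * 100
= (59 + 37) / (59 + 37 + 15 + 6)
= 96 / 117
= 0.8205
= 82.1%

82.1


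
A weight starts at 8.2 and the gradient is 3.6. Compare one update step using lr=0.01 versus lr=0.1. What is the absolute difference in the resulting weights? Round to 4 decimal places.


With lr=0.01: w_new = 8.2 - 0.01 * 3.6 = 8.164
With lr=0.1: w_new = 8.2 - 0.1 * 3.6 = 7.84
Absolute difference = |8.164 - 7.84|
= 0.3240

0.3240


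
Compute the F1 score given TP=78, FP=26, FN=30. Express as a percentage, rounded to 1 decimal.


Precision = TP / (TP + FP) = 78 / 104 = 0.75
Recall = TP / (TP + FN) = 78 / 108 = 0.7222
F1 = 2 * P * R / (P + R)
= 2 * 0.75 * 0.7222 / (0.75 + 0.7222)
= 1.0833 / 1.4722
= 0.7358
As percentage: 73.6%

73.6


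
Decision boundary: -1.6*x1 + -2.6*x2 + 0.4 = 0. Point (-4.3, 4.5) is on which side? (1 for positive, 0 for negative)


Compute -1.6 * -4.3 + -2.6 * 4.5 + 0.4
= 6.88 + -11.7 + 0.4
= -4.42
Since -4.42 < 0, the point is on the negative side.

0


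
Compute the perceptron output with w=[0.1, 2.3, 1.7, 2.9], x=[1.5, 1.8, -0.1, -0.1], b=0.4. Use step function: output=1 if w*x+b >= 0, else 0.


z = w . x + b
= 0.1*1.5 + 2.3*1.8 + 1.7*-0.1 + 2.9*-0.1 + 0.4
= 0.15 + 4.14 + -0.17 + -0.29 + 0.4
= 3.83 + 0.4
= 4.23
Since z = 4.23 >= 0, output = 1

1


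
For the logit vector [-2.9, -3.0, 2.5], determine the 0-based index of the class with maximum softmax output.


Softmax is a monotonic transformation, so it preserves the argmax.
We need to find the index of the maximum logit.
Index 0: -2.9
Index 1: -3.0
Index 2: 2.5
Maximum logit = 2.5 at index 2

2


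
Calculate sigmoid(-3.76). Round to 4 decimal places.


sigmoid(z) = 1 / (1 + exp(-z))
exp(-(-3.76)) = exp(3.76) = 42.9484
1 + 42.9484 = 43.9484
1 / 43.9484 = 0.0228

0.0228


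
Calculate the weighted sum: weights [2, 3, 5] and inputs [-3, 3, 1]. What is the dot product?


Element-wise products:
2 * -3 = -6
3 * 3 = 9
5 * 1 = 5
Sum = -6 + 9 + 5
= 8

8


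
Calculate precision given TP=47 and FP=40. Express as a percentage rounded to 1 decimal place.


Precision = TP / (TP + FP) * 100
= 47 / (47 + 40)
= 47 / 87
= 0.5402
= 54.0%

54.0


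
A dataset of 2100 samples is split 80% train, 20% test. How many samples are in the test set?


Train samples = 2100 * 80% = 1680
Test samples = 2100 - 1680
= 420

420


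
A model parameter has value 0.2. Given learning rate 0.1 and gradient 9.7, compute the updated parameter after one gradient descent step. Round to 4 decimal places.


w_new = w_old - lr * gradient
= 0.2 - 0.1 * 9.7
= 0.2 - (0.97)
= -0.7700

-0.7700


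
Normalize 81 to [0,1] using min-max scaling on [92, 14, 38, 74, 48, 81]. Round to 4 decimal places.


Min = 14, Max = 92
Range = 92 - 14 = 78
Scaled = (x - min) / (max - min)
= (81 - 14) / 78
= 67 / 78
= 0.8590

0.8590


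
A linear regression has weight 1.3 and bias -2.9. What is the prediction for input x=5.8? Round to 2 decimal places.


y = 1.3 * 5.8 + (-2.9)
= 7.54 + (-2.9)
= 4.64

4.64


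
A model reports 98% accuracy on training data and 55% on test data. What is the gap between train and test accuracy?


Gap = train_accuracy - test_accuracy
= 98 - 55
= 43%
This large gap strongly indicates overfitting.

43


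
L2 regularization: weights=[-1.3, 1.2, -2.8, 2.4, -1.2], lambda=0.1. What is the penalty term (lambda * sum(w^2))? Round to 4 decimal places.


Squaring each weight:
(-1.3)^2 = 1.69
1.2^2 = 1.44
(-2.8)^2 = 7.84
2.4^2 = 5.76
(-1.2)^2 = 1.44
Sum of squares = 18.17
Penalty = 0.1 * 18.17 = 1.8170

1.8170


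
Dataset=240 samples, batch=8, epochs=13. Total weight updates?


Iterations per epoch = 240 / 8 = 30
Total updates = iterations_per_epoch * epochs
= 30 * 13
= 390

390


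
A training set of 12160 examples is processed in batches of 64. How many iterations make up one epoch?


Iterations per epoch = dataset_size / batch_size
= 12160 / 64
= 190

190


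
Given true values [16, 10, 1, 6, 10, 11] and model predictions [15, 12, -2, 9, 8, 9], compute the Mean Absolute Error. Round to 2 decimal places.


Absolute errors: [1, 2, 3, 3, 2, 2]
Sum of absolute errors = 13
MAE = 13 / 6 = 2.17

2.17


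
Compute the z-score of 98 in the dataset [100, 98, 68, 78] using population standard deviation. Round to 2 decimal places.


Mean = (100 + 98 + 68 + 78) / 4 = 86.0
Variance = sum((x_i - mean)^2) / n = 182.0
Std = sqrt(182.0) = 13.4907
Z = (x - mean) / std
= (98 - 86.0) / 13.4907
= 12.0 / 13.4907
= 0.89

0.89


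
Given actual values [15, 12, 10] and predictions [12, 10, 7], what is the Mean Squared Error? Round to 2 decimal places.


Differences: [3, 2, 3]
Squared errors: [9, 4, 9]
Sum of squared errors = 22
MSE = 22 / 3 = 7.33

7.33


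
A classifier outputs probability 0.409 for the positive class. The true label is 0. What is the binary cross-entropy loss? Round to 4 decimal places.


For y=0: Loss = -log(1-p)
= -log(1 - 0.409)
= -log(0.591)
= -(-0.5259)
= 0.5259

0.5259


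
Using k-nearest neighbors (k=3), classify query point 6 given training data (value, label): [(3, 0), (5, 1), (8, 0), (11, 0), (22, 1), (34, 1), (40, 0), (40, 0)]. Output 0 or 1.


Distances from query 6:
Point 5 (class 1): distance = 1
Point 8 (class 0): distance = 2
Point 3 (class 0): distance = 3
K=3 nearest neighbors: classes = [1, 0, 0]
Votes for class 1: 1 / 3
Majority vote => class 0

0


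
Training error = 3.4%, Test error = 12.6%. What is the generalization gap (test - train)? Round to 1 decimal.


Generalization gap = test_error - train_error
= 12.6 - 3.4
= 9.2%
A moderate gap.

9.2


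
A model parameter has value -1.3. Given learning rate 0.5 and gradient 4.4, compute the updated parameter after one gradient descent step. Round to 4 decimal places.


w_new = w_old - lr * gradient
= -1.3 - 0.5 * 4.4
= -1.3 - (2.2)
= -3.5000

-3.5000


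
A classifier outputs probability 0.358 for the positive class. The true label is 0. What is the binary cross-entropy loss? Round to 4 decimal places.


For y=0: Loss = -log(1-p)
= -log(1 - 0.358)
= -log(0.642)
= -(-0.4432)
= 0.4432

0.4432


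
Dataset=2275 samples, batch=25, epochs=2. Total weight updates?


Iterations per epoch = 2275 / 25 = 91
Total updates = iterations_per_epoch * epochs
= 91 * 2
= 182

182


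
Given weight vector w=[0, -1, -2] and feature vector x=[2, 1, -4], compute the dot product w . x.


Element-wise products:
0 * 2 = 0
-1 * 1 = -1
-2 * -4 = 8
Sum = 0 + -1 + 8
= 7

7


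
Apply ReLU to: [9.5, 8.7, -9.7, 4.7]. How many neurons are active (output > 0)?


ReLU(x) = max(0, x) for each element:
ReLU(9.5) = 9.5
ReLU(8.7) = 8.7
ReLU(-9.7) = 0
ReLU(4.7) = 4.7
Active neurons (>0): 3

3


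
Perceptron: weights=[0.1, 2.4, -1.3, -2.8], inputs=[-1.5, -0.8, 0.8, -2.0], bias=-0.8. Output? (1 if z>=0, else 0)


z = w . x + b
= 0.1*-1.5 + 2.4*-0.8 + -1.3*0.8 + -2.8*-2.0 + -0.8
= -0.15 + -1.92 + -1.04 + 5.6 + -0.8
= 2.49 + -0.8
= 1.69
Since z = 1.69 >= 0, output = 1

1


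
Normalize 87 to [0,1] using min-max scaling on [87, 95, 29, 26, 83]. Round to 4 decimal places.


Min = 26, Max = 95
Range = 95 - 26 = 69
Scaled = (x - min) / (max - min)
= (87 - 26) / 69
= 61 / 69
= 0.8841

0.8841


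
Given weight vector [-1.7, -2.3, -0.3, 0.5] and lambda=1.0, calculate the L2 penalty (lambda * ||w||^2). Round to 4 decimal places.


Squaring each weight:
(-1.7)^2 = 2.89
(-2.3)^2 = 5.29
(-0.3)^2 = 0.09
0.5^2 = 0.25
Sum of squares = 8.52
Penalty = 1.0 * 8.52 = 8.5200

8.5200


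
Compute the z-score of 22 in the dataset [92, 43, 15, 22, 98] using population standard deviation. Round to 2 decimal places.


Mean = (92 + 43 + 15 + 22 + 98) / 5 = 54.0
Variance = sum((x_i - mean)^2) / n = 1209.2
Std = sqrt(1209.2) = 34.7736
Z = (x - mean) / std
= (22 - 54.0) / 34.7736
= -32.0 / 34.7736
= -0.92

-0.92


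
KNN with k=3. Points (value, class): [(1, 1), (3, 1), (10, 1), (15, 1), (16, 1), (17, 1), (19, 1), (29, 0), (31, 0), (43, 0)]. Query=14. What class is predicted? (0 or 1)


Distances from query 14:
Point 15 (class 1): distance = 1
Point 16 (class 1): distance = 2
Point 17 (class 1): distance = 3
K=3 nearest neighbors: classes = [1, 1, 1]
Votes for class 1: 3 / 3
Majority vote => class 1

1


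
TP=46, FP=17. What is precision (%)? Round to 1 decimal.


Precision = TP / (TP + FP) * 100
= 46 / (46 + 17)
= 46 / 63
= 0.7302
= 73.0%

73.0


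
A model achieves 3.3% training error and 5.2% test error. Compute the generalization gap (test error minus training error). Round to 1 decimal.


Generalization gap = test_error - train_error
= 5.2 - 3.3
= 1.9%
A small gap suggests good generalization.

1.9


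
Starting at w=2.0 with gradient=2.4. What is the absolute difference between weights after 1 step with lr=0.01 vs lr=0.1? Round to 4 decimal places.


With lr=0.01: w_new = 2.0 - 0.01 * 2.4 = 1.976
With lr=0.1: w_new = 2.0 - 0.1 * 2.4 = 1.76
Absolute difference = |1.976 - 1.76|
= 0.2160

0.2160


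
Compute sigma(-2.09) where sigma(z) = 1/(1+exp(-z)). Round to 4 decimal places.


sigmoid(z) = 1 / (1 + exp(-z))
exp(-(-2.09)) = exp(2.09) = 8.0849
1 + 8.0849 = 9.0849
1 / 9.0849 = 0.1101

0.1101


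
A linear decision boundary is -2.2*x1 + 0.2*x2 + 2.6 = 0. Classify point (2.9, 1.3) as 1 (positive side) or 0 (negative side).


Compute -2.2 * 2.9 + 0.2 * 1.3 + 2.6
= -6.38 + 0.26 + 2.6
= -3.52
Since -3.52 < 0, the point is on the negative side.

0


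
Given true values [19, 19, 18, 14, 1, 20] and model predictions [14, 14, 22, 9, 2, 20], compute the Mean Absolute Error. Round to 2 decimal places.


Absolute errors: [5, 5, 4, 5, 1, 0]
Sum of absolute errors = 20
MAE = 20 / 6 = 3.33

3.33


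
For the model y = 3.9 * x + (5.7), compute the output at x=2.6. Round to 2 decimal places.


y = 3.9 * 2.6 + (5.7)
= 10.14 + (5.7)
= 15.84

15.84


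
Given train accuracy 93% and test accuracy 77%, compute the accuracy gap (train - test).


Gap = train_accuracy - test_accuracy
= 93 - 77
= 16%
This gap suggests the model is overfitting.

16


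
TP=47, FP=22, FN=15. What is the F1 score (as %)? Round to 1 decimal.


Precision = TP / (TP + FP) = 47 / 69 = 0.6812
Recall = TP / (TP + FN) = 47 / 62 = 0.7581
F1 = 2 * P * R / (P + R)
= 2 * 0.6812 * 0.7581 / (0.6812 + 0.7581)
= 1.0327 / 1.4392
= 0.7176
As percentage: 71.8%

71.8


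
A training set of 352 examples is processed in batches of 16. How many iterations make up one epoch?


Iterations per epoch = dataset_size / batch_size
= 352 / 16
= 22

22


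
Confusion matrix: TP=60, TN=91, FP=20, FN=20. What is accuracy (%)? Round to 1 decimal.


Accuracy = (TP + TN) / (TP + TN + FP + FN) * 100
= (60 + 91) / (60 + 91 + 20 + 20)
= 151 / 191
= 0.7906
= 79.1%

79.1


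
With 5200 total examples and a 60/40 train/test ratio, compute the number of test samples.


Train samples = 5200 * 60% = 3120
Test samples = 5200 - 3120
= 2080

2080


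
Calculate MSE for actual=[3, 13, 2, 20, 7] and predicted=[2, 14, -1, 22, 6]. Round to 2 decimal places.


Differences: [1, -1, 3, -2, 1]
Squared errors: [1, 1, 9, 4, 1]
Sum of squared errors = 16
MSE = 16 / 5 = 3.20

3.20


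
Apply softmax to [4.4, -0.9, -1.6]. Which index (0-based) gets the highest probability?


Softmax is a monotonic transformation, so it preserves the argmax.
We need to find the index of the maximum logit.
Index 0: 4.4
Index 1: -0.9
Index 2: -1.6
Maximum logit = 4.4 at index 0

0


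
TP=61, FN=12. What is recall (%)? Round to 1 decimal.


Recall = TP / (TP + FN) * 100
= 61 / (61 + 12)
= 61 / 73
= 0.8356
= 83.6%

83.6


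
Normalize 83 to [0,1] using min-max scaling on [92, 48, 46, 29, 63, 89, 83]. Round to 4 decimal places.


Min = 29, Max = 92
Range = 92 - 29 = 63
Scaled = (x - min) / (max - min)
= (83 - 29) / 63
= 54 / 63
= 0.8571

0.8571


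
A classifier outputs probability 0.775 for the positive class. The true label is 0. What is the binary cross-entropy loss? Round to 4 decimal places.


For y=0: Loss = -log(1-p)
= -log(1 - 0.775)
= -log(0.225)
= -(-1.4917)
= 1.4917

1.4917


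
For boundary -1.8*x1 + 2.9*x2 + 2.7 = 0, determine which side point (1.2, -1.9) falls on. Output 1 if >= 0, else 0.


Compute -1.8 * 1.2 + 2.9 * -1.9 + 2.7
= -2.16 + -5.51 + 2.7
= -4.97
Since -4.97 < 0, the point is on the negative side.

0


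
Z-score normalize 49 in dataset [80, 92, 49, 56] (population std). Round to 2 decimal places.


Mean = (80 + 92 + 49 + 56) / 4 = 69.25
Variance = sum((x_i - mean)^2) / n = 304.6875
Std = sqrt(304.6875) = 17.4553
Z = (x - mean) / std
= (49 - 69.25) / 17.4553
= -20.25 / 17.4553
= -1.16

-1.16


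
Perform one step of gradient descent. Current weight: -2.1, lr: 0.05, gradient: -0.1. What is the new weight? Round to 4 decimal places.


w_new = w_old - lr * gradient
= -2.1 - 0.05 * -0.1
= -2.1 - (-0.005)
= -2.0950

-2.0950


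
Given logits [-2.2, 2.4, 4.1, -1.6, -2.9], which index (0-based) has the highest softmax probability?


Softmax is a monotonic transformation, so it preserves the argmax.
We need to find the index of the maximum logit.
Index 0: -2.2
Index 1: 2.4
Index 2: 4.1
Index 3: -1.6
Index 4: -2.9
Maximum logit = 4.1 at index 2

2


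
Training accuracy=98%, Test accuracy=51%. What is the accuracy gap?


Gap = train_accuracy - test_accuracy
= 98 - 51
= 47%
This large gap strongly indicates overfitting.

47


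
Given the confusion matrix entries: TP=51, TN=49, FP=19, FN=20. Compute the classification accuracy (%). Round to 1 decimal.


Accuracy = (TP + TN) / (TP + TN + FP + FN) * 100
= (51 + 49) / (51 + 49 + 19 + 20)
= 100 / 139
= 0.7194
= 71.9%

71.9


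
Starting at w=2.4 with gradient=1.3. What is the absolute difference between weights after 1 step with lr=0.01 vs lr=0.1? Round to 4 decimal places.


With lr=0.01: w_new = 2.4 - 0.01 * 1.3 = 2.387
With lr=0.1: w_new = 2.4 - 0.1 * 1.3 = 2.27
Absolute difference = |2.387 - 2.27|
= 0.1170

0.1170


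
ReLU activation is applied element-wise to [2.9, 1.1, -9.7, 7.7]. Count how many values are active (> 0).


ReLU(x) = max(0, x) for each element:
ReLU(2.9) = 2.9
ReLU(1.1) = 1.1
ReLU(-9.7) = 0
ReLU(7.7) = 7.7
Active neurons (>0): 3

3


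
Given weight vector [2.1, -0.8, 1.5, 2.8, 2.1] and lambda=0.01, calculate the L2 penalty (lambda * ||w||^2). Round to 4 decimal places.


Squaring each weight:
2.1^2 = 4.41
(-0.8)^2 = 0.64
1.5^2 = 2.25
2.8^2 = 7.84
2.1^2 = 4.41
Sum of squares = 19.55
Penalty = 0.01 * 19.55 = 0.1955

0.1955


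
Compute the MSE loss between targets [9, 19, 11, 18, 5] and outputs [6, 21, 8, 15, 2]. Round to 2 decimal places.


Differences: [3, -2, 3, 3, 3]
Squared errors: [9, 4, 9, 9, 9]
Sum of squared errors = 40
MSE = 40 / 5 = 8.00

8.00


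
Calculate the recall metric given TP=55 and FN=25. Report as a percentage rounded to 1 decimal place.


Recall = TP / (TP + FN) * 100
= 55 / (55 + 25)
= 55 / 80
= 0.6875
= 68.8%

68.8


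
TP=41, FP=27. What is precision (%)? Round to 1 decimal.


Precision = TP / (TP + FP) * 100
= 41 / (41 + 27)
= 41 / 68
= 0.6029
= 60.3%

60.3


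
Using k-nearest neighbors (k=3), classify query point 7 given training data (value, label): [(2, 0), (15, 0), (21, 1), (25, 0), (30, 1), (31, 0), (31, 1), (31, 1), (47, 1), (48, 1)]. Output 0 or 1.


Distances from query 7:
Point 2 (class 0): distance = 5
Point 15 (class 0): distance = 8
Point 21 (class 1): distance = 14
K=3 nearest neighbors: classes = [0, 0, 1]
Votes for class 1: 1 / 3
Majority vote => class 0

0


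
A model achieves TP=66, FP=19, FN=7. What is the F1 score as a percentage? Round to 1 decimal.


Precision = TP / (TP + FP) = 66 / 85 = 0.7765
Recall = TP / (TP + FN) = 66 / 73 = 0.9041
F1 = 2 * P * R / (P + R)
= 2 * 0.7765 * 0.9041 / (0.7765 + 0.9041)
= 1.404 / 1.6806
= 0.8354
As percentage: 83.5%

83.5


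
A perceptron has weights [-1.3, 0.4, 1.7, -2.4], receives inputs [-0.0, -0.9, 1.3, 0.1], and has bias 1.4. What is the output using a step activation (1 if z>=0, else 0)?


z = w . x + b
= -1.3*-0.0 + 0.4*-0.9 + 1.7*1.3 + -2.4*0.1 + 1.4
= 0.0 + -0.36 + 2.21 + -0.24 + 1.4
= 1.61 + 1.4
= 3.01
Since z = 3.01 >= 0, output = 1

1


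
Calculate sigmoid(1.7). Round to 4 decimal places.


sigmoid(z) = 1 / (1 + exp(-z))
exp(-(1.7)) = exp(-1.7) = 0.1827
1 + 0.1827 = 1.1827
1 / 1.1827 = 0.8455

0.8455


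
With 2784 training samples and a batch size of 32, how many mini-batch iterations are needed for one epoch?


Iterations per epoch = dataset_size / batch_size
= 2784 / 32
= 87

87


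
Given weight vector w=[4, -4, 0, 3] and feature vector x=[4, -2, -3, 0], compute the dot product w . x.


Element-wise products:
4 * 4 = 16
-4 * -2 = 8
0 * -3 = 0
3 * 0 = 0
Sum = 16 + 8 + 0 + 0
= 24

24


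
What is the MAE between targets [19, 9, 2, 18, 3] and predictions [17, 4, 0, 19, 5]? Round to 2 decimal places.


Absolute errors: [2, 5, 2, 1, 2]
Sum of absolute errors = 12
MAE = 12 / 5 = 2.40

2.40


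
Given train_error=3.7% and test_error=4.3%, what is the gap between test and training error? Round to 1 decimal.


Generalization gap = test_error - train_error
= 4.3 - 3.7
= 0.6%
A small gap suggests good generalization.

0.6


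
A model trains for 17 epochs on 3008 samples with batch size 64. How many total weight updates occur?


Iterations per epoch = 3008 / 64 = 47
Total updates = iterations_per_epoch * epochs
= 47 * 17
= 799

799


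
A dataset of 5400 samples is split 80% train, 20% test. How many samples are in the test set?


Train samples = 5400 * 80% = 4320
Test samples = 5400 - 4320
= 1080

1080


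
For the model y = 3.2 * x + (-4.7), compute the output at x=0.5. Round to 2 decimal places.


y = 3.2 * 0.5 + (-4.7)
= 1.6 + (-4.7)
= -3.10

-3.10


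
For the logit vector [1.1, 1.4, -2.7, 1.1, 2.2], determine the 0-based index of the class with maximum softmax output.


Softmax is a monotonic transformation, so it preserves the argmax.
We need to find the index of the maximum logit.
Index 0: 1.1
Index 1: 1.4
Index 2: -2.7
Index 3: 1.1
Index 4: 2.2
Maximum logit = 2.2 at index 4

4


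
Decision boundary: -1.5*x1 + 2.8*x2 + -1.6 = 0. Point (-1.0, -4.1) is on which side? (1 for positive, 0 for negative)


Compute -1.5 * -1.0 + 2.8 * -4.1 + -1.6
= 1.5 + -11.48 + -1.6
= -11.58
Since -11.58 < 0, the point is on the negative side.

0


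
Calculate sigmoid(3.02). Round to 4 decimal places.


sigmoid(z) = 1 / (1 + exp(-z))
exp(-(3.02)) = exp(-3.02) = 0.0488
1 + 0.0488 = 1.0488
1 / 1.0488 = 0.9535

0.9535


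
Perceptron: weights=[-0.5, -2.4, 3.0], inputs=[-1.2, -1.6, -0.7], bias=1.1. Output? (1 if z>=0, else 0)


z = w . x + b
= -0.5*-1.2 + -2.4*-1.6 + 3.0*-0.7 + 1.1
= 0.6 + 3.84 + -2.1 + 1.1
= 2.34 + 1.1
= 3.44
Since z = 3.44 >= 0, output = 1

1


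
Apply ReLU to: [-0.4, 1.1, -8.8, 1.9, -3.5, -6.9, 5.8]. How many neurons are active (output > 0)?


ReLU(x) = max(0, x) for each element:
ReLU(-0.4) = 0
ReLU(1.1) = 1.1
ReLU(-8.8) = 0
ReLU(1.9) = 1.9
ReLU(-3.5) = 0
ReLU(-6.9) = 0
ReLU(5.8) = 5.8
Active neurons (>0): 3

3


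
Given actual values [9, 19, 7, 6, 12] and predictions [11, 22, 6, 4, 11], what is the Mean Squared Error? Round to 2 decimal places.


Differences: [-2, -3, 1, 2, 1]
Squared errors: [4, 9, 1, 4, 1]
Sum of squared errors = 19
MSE = 19 / 5 = 3.80

3.80


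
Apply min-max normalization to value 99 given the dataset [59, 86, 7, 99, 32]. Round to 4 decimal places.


Min = 7, Max = 99
Range = 99 - 7 = 92
Scaled = (x - min) / (max - min)
= (99 - 7) / 92
= 92 / 92
= 1.0000

1.0000


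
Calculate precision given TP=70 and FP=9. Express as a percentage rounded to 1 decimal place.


Precision = TP / (TP + FP) * 100
= 70 / (70 + 9)
= 70 / 79
= 0.8861
= 88.6%

88.6


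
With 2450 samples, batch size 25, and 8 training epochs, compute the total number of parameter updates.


Iterations per epoch = 2450 / 25 = 98
Total updates = iterations_per_epoch * epochs
= 98 * 8
= 784

784


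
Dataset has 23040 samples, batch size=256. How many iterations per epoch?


Iterations per epoch = dataset_size / batch_size
= 23040 / 256
= 90

90


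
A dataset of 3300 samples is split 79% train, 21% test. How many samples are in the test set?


Train samples = 3300 * 79% = 2607
Test samples = 3300 - 2607
= 693

693


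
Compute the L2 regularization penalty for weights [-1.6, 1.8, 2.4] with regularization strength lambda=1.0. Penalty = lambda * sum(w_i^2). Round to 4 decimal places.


Squaring each weight:
(-1.6)^2 = 2.56
1.8^2 = 3.24
2.4^2 = 5.76
Sum of squares = 11.56
Penalty = 1.0 * 11.56 = 11.5600

11.5600


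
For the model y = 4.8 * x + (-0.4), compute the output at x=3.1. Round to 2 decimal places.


y = 4.8 * 3.1 + (-0.4)
= 14.88 + (-0.4)
= 14.48

14.48


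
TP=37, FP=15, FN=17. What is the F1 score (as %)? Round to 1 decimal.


Precision = TP / (TP + FP) = 37 / 52 = 0.7115
Recall = TP / (TP + FN) = 37 / 54 = 0.6852
F1 = 2 * P * R / (P + R)
= 2 * 0.7115 * 0.6852 / (0.7115 + 0.6852)
= 0.9751 / 1.3967
= 0.6981
As percentage: 69.8%

69.8


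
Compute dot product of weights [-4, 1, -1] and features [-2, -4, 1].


Element-wise products:
-4 * -2 = 8
1 * -4 = -4
-1 * 1 = -1
Sum = 8 + -4 + -1
= 3

3


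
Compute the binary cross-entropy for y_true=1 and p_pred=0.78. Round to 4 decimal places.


For y=1: Loss = -log(p)
= -log(0.78)
= -(-0.2485)
= 0.2485

0.2485


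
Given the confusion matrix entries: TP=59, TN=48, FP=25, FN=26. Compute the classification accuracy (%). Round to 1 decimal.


Accuracy = (TP + TN) / (TP + TN + FP + FN) * 100
= (59 + 48) / (59 + 48 + 25 + 26)
= 107 / 158
= 0.6772
= 67.7%

67.7


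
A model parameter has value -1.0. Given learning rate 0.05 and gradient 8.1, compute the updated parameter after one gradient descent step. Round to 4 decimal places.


w_new = w_old - lr * gradient
= -1.0 - 0.05 * 8.1
= -1.0 - (0.405)
= -1.4050

-1.4050
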